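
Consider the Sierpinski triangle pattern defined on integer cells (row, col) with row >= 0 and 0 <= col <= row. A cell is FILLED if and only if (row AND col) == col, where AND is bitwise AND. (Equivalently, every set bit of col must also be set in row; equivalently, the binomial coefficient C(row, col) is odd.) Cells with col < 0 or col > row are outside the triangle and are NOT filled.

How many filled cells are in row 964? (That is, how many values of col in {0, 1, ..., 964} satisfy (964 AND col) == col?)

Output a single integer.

964 in binary = 1111000100
popcount(964) = number of 1-bits in 1111000100 = 5
A col c satisfies (964 AND c) == c iff every set bit of c is also set in 964; each of the 5 set bits of 964 can independently be on or off in c.
count = 2^5 = 32

Answer: 32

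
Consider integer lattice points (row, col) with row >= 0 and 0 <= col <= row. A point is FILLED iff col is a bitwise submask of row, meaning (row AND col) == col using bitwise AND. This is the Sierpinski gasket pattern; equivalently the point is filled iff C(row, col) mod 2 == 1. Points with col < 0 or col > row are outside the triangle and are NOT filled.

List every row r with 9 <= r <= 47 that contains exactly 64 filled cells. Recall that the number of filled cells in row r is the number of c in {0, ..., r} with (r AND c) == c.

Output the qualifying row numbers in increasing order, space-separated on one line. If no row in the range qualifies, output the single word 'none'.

Answer: none

Derivation:
Row r has 2^popcount(r) filled cells, so we need popcount(r) = log2(64) = 6.
Scan r = 9..47 and keep those with exactly 6 one-bits:
r=9=1001 popcount=2 -> skip
r=10=1010 popcount=2 -> skip
r=11=1011 popcount=3 -> skip
r=12=1100 popcount=2 -> skip
r=13=1101 popcount=3 -> skip
r=14=1110 popcount=3 -> skip
r=15=1111 popcount=4 -> skip
r=16=10000 popcount=1 -> skip
r=17=10001 popcount=2 -> skip
r=18=10010 popcount=2 -> skip
r=19=10011 popcount=3 -> skip
r=20=10100 popcount=2 -> skip
r=21=10101 popcount=3 -> skip
r=22=10110 popcount=3 -> skip
r=23=10111 popcount=4 -> skip
r=24=11000 popcount=2 -> skip
r=25=11001 popcount=3 -> skip
r=26=11010 popcount=3 -> skip
r=27=11011 popcount=4 -> skip
r=28=11100 popcount=3 -> skip
r=29=11101 popcount=4 -> skip
r=30=11110 popcount=4 -> skip
r=31=11111 popcount=5 -> skip
r=32=100000 popcount=1 -> skip
r=33=100001 popcount=2 -> skip
r=34=100010 popcount=2 -> skip
r=35=100011 popcount=3 -> skip
r=36=100100 popcount=2 -> skip
r=37=100101 popcount=3 -> skip
r=38=100110 popcount=3 -> skip
r=39=100111 popcount=4 -> skip
r=40=101000 popcount=2 -> skip
r=41=101001 popcount=3 -> skip
r=42=101010 popcount=3 -> skip
r=43=101011 popcount=4 -> skip
r=44=101100 popcount=3 -> skip
r=45=101101 popcount=4 -> skip
r=46=101110 popcount=4 -> skip
r=47=101111 popcount=5 -> skip
Kept rows: none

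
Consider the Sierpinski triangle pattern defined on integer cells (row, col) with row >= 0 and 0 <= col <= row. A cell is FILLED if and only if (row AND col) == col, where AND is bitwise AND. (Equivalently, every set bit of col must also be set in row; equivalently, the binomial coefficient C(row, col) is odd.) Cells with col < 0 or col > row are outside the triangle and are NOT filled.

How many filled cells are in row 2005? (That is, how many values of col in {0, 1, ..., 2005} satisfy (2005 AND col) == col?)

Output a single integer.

Answer: 256

Derivation:
2005 in binary = 11111010101
popcount(2005) = number of 1-bits in 11111010101 = 8
A col c satisfies (2005 AND c) == c iff every set bit of c is also set in 2005; each of the 8 set bits of 2005 can independently be on or off in c.
count = 2^8 = 256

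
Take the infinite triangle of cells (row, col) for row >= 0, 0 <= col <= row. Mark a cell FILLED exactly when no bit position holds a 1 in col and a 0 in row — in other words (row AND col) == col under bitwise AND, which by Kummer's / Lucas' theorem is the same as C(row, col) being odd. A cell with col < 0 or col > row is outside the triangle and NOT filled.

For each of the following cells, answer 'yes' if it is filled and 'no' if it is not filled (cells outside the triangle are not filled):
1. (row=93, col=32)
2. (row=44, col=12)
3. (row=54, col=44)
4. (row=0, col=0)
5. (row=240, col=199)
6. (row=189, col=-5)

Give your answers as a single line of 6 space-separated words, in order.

(93,32): row=0b1011101, col=0b100000, row AND col = 0b0 = 0; 0 != 32 -> empty
(44,12): row=0b101100, col=0b1100, row AND col = 0b1100 = 12; 12 == 12 -> filled
(54,44): row=0b110110, col=0b101100, row AND col = 0b100100 = 36; 36 != 44 -> empty
(0,0): row=0b0, col=0b0, row AND col = 0b0 = 0; 0 == 0 -> filled
(240,199): row=0b11110000, col=0b11000111, row AND col = 0b11000000 = 192; 192 != 199 -> empty
(189,-5): col outside [0, 189] -> not filled

Answer: no yes no yes no no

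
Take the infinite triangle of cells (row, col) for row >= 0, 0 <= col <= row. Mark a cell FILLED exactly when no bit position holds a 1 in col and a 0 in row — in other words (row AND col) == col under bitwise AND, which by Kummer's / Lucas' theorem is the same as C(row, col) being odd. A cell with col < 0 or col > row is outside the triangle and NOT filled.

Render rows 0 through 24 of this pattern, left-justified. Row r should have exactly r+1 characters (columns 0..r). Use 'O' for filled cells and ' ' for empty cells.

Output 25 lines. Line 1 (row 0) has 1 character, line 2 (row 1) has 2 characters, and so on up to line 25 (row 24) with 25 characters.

r0=0: O
r1=1: OO
r2=10: O O
r3=11: OOOO
r4=100: O   O
r5=101: OO  OO
r6=110: O O O O
r7=111: OOOOOOOO
r8=1000: O       O
r9=1001: OO      OO
r10=1010: O O     O O
r11=1011: OOOO    OOOO
r12=1100: O   O   O   O
r13=1101: OO  OO  OO  OO
r14=1110: O O O O O O O O
r15=1111: OOOOOOOOOOOOOOOO
r16=10000: O               O
r17=10001: OO              OO
r18=10010: O O             O O
r19=10011: OOOO            OOOO
r20=10100: O   O           O   O
r21=10101: OO  OO          OO  OO
r22=10110: O O O O         O O O O
r23=10111: OOOOOOOO        OOOOOOOO
r24=11000: O       O       O       O

Answer: O
OO
O O
OOOO
O   O
OO  OO
O O O O
OOOOOOOO
O       O
OO      OO
O O     O O
OOOO    OOOO
O   O   O   O
OO  OO  OO  OO
O O O O O O O O
OOOOOOOOOOOOOOOO
O               O
OO              OO
O O             O O
OOOO            OOOO
O   O           O   O
OO  OO          OO  OO
O O O O         O O O O
OOOOOOOO        OOOOOOOO
O       O       O       O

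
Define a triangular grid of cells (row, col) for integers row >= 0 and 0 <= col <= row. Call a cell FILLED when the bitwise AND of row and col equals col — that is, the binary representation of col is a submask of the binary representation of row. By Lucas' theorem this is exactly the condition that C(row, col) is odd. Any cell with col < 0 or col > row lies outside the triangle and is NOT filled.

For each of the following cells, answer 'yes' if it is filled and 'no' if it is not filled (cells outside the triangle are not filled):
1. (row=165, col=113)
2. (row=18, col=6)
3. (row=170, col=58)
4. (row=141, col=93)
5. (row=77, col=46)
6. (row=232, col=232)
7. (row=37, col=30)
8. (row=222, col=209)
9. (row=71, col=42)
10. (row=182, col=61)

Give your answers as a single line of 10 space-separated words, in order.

Answer: no no no no no yes no no no no

Derivation:
(165,113): row=0b10100101, col=0b1110001, row AND col = 0b100001 = 33; 33 != 113 -> empty
(18,6): row=0b10010, col=0b110, row AND col = 0b10 = 2; 2 != 6 -> empty
(170,58): row=0b10101010, col=0b111010, row AND col = 0b101010 = 42; 42 != 58 -> empty
(141,93): row=0b10001101, col=0b1011101, row AND col = 0b1101 = 13; 13 != 93 -> empty
(77,46): row=0b1001101, col=0b101110, row AND col = 0b1100 = 12; 12 != 46 -> empty
(232,232): row=0b11101000, col=0b11101000, row AND col = 0b11101000 = 232; 232 == 232 -> filled
(37,30): row=0b100101, col=0b11110, row AND col = 0b100 = 4; 4 != 30 -> empty
(222,209): row=0b11011110, col=0b11010001, row AND col = 0b11010000 = 208; 208 != 209 -> empty
(71,42): row=0b1000111, col=0b101010, row AND col = 0b10 = 2; 2 != 42 -> empty
(182,61): row=0b10110110, col=0b111101, row AND col = 0b110100 = 52; 52 != 61 -> empty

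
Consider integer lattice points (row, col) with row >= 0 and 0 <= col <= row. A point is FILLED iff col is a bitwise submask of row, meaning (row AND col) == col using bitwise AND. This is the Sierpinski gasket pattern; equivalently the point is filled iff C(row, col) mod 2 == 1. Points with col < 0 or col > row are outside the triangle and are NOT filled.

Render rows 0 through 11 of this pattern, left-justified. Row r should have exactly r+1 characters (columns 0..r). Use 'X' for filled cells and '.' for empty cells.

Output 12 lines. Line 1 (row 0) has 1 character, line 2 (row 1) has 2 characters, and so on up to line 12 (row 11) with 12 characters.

r0=0: X
r1=1: XX
r2=10: X.X
r3=11: XXXX
r4=100: X...X
r5=101: XX..XX
r6=110: X.X.X.X
r7=111: XXXXXXXX
r8=1000: X.......X
r9=1001: XX......XX
r10=1010: X.X.....X.X
r11=1011: XXXX....XXXX

Answer: X
XX
X.X
XXXX
X...X
XX..XX
X.X.X.X
XXXXXXXX
X.......X
XX......XX
X.X.....X.X
XXXX....XXXX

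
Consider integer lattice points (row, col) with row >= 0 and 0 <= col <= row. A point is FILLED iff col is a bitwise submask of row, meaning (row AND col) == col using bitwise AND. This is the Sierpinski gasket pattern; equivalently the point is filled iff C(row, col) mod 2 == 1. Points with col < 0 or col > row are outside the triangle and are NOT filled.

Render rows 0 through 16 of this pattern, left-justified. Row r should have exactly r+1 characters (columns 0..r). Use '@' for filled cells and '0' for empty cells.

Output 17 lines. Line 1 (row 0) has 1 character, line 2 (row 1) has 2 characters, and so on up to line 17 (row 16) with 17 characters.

Answer: @
@@
@0@
@@@@
@000@
@@00@@
@0@0@0@
@@@@@@@@
@0000000@
@@000000@@
@0@00000@0@
@@@@0000@@@@
@000@000@000@
@@00@@00@@00@@
@0@0@0@0@0@0@0@
@@@@@@@@@@@@@@@@
@000000000000000@

Derivation:
r0=0: @
r1=1: @@
r2=10: @0@
r3=11: @@@@
r4=100: @000@
r5=101: @@00@@
r6=110: @0@0@0@
r7=111: @@@@@@@@
r8=1000: @0000000@
r9=1001: @@000000@@
r10=1010: @0@00000@0@
r11=1011: @@@@0000@@@@
r12=1100: @000@000@000@
r13=1101: @@00@@00@@00@@
r14=1110: @0@0@0@0@0@0@0@
r15=1111: @@@@@@@@@@@@@@@@
r16=10000: @000000000000000@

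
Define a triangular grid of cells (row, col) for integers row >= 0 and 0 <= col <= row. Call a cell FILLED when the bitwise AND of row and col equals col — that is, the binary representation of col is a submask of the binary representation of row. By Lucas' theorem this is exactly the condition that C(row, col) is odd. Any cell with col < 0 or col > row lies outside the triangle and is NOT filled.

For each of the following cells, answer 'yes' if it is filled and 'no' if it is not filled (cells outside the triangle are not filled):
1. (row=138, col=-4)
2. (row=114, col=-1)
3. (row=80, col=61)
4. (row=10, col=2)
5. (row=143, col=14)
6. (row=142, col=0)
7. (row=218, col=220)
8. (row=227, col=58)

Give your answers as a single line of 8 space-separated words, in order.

(138,-4): col outside [0, 138] -> not filled
(114,-1): col outside [0, 114] -> not filled
(80,61): row=0b1010000, col=0b111101, row AND col = 0b10000 = 16; 16 != 61 -> empty
(10,2): row=0b1010, col=0b10, row AND col = 0b10 = 2; 2 == 2 -> filled
(143,14): row=0b10001111, col=0b1110, row AND col = 0b1110 = 14; 14 == 14 -> filled
(142,0): row=0b10001110, col=0b0, row AND col = 0b0 = 0; 0 == 0 -> filled
(218,220): col outside [0, 218] -> not filled
(227,58): row=0b11100011, col=0b111010, row AND col = 0b100010 = 34; 34 != 58 -> empty

Answer: no no no yes yes yes no no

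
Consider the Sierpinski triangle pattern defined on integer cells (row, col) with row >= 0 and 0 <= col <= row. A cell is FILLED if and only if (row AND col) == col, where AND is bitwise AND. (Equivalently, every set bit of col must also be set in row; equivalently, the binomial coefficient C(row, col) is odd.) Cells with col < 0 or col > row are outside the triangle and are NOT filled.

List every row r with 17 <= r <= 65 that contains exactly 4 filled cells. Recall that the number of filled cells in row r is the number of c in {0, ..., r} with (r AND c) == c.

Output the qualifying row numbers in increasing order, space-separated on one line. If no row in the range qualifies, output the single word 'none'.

Row r has 2^popcount(r) filled cells, so we need popcount(r) = log2(4) = 2.
Scan r = 17..65 and keep those with exactly 2 one-bits:
r=17=10001 popcount=2 -> KEEP
r=18=10010 popcount=2 -> KEEP
r=19=10011 popcount=3 -> skip
r=20=10100 popcount=2 -> KEEP
r=21=10101 popcount=3 -> skip
r=22=10110 popcount=3 -> skip
r=23=10111 popcount=4 -> skip
r=24=11000 popcount=2 -> KEEP
r=25=11001 popcount=3 -> skip
r=26=11010 popcount=3 -> skip
r=27=11011 popcount=4 -> skip
r=28=11100 popcount=3 -> skip
r=29=11101 popcount=4 -> skip
r=30=11110 popcount=4 -> skip
r=31=11111 popcount=5 -> skip
r=32=100000 popcount=1 -> skip
r=33=100001 popcount=2 -> KEEP
r=34=100010 popcount=2 -> KEEP
r=35=100011 popcount=3 -> skip
r=36=100100 popcount=2 -> KEEP
r=37=100101 popcount=3 -> skip
r=38=100110 popcount=3 -> skip
r=39=100111 popcount=4 -> skip
r=40=101000 popcount=2 -> KEEP
r=41=101001 popcount=3 -> skip
r=42=101010 popcount=3 -> skip
r=43=101011 popcount=4 -> skip
r=44=101100 popcount=3 -> skip
r=45=101101 popcount=4 -> skip
r=46=101110 popcount=4 -> skip
r=47=101111 popcount=5 -> skip
r=48=110000 popcount=2 -> KEEP
r=49=110001 popcount=3 -> skip
r=50=110010 popcount=3 -> skip
r=51=110011 popcount=4 -> skip
r=52=110100 popcount=3 -> skip
r=53=110101 popcount=4 -> skip
r=54=110110 popcount=4 -> skip
r=55=110111 popcount=5 -> skip
r=56=111000 popcount=3 -> skip
r=57=111001 popcount=4 -> skip
r=58=111010 popcount=4 -> skip
r=59=111011 popcount=5 -> skip
r=60=111100 popcount=4 -> skip
r=61=111101 popcount=5 -> skip
r=62=111110 popcount=5 -> skip
r=63=111111 popcount=6 -> skip
r=64=1000000 popcount=1 -> skip
r=65=1000001 popcount=2 -> KEEP
Kept rows: 17 18 20 24 33 34 36 40 48 65

Answer: 17 18 20 24 33 34 36 40 48 65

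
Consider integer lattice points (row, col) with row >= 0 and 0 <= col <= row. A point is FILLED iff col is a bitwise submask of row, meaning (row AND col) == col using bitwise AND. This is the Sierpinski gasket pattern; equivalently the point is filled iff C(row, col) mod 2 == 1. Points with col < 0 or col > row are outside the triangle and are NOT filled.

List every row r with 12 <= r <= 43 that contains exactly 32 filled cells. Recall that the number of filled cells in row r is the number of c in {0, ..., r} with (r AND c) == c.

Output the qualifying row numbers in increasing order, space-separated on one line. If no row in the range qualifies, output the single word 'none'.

Answer: 31

Derivation:
Row r has 2^popcount(r) filled cells, so we need popcount(r) = log2(32) = 5.
Scan r = 12..43 and keep those with exactly 5 one-bits:
r=12=1100 popcount=2 -> skip
r=13=1101 popcount=3 -> skip
r=14=1110 popcount=3 -> skip
r=15=1111 popcount=4 -> skip
r=16=10000 popcount=1 -> skip
r=17=10001 popcount=2 -> skip
r=18=10010 popcount=2 -> skip
r=19=10011 popcount=3 -> skip
r=20=10100 popcount=2 -> skip
r=21=10101 popcount=3 -> skip
r=22=10110 popcount=3 -> skip
r=23=10111 popcount=4 -> skip
r=24=11000 popcount=2 -> skip
r=25=11001 popcount=3 -> skip
r=26=11010 popcount=3 -> skip
r=27=11011 popcount=4 -> skip
r=28=11100 popcount=3 -> skip
r=29=11101 popcount=4 -> skip
r=30=11110 popcount=4 -> skip
r=31=11111 popcount=5 -> KEEP
r=32=100000 popcount=1 -> skip
r=33=100001 popcount=2 -> skip
r=34=100010 popcount=2 -> skip
r=35=100011 popcount=3 -> skip
r=36=100100 popcount=2 -> skip
r=37=100101 popcount=3 -> skip
r=38=100110 popcount=3 -> skip
r=39=100111 popcount=4 -> skip
r=40=101000 popcount=2 -> skip
r=41=101001 popcount=3 -> skip
r=42=101010 popcount=3 -> skip
r=43=101011 popcount=4 -> skip
Kept rows: 31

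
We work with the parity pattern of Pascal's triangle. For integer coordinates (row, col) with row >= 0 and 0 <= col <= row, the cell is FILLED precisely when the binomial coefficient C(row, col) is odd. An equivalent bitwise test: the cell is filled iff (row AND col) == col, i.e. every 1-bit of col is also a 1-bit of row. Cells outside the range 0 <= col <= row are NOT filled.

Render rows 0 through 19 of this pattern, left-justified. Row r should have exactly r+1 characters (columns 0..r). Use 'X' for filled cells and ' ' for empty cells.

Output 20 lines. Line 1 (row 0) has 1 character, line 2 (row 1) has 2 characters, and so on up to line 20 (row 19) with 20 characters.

Answer: X
XX
X X
XXXX
X   X
XX  XX
X X X X
XXXXXXXX
X       X
XX      XX
X X     X X
XXXX    XXXX
X   X   X   X
XX  XX  XX  XX
X X X X X X X X
XXXXXXXXXXXXXXXX
X               X
XX              XX
X X             X X
XXXX            XXXX

Derivation:
r0=0: X
r1=1: XX
r2=10: X X
r3=11: XXXX
r4=100: X   X
r5=101: XX  XX
r6=110: X X X X
r7=111: XXXXXXXX
r8=1000: X       X
r9=1001: XX      XX
r10=1010: X X     X X
r11=1011: XXXX    XXXX
r12=1100: X   X   X   X
r13=1101: XX  XX  XX  XX
r14=1110: X X X X X X X X
r15=1111: XXXXXXXXXXXXXXXX
r16=10000: X               X
r17=10001: XX              XX
r18=10010: X X             X X
r19=10011: XXXX            XXXX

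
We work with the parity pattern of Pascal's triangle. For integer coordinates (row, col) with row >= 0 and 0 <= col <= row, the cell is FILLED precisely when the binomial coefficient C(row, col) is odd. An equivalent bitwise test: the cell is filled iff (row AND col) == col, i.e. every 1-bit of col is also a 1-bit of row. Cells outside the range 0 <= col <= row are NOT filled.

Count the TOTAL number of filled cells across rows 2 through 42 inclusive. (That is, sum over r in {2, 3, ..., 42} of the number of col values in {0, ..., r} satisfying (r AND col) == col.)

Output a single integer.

Answer: 314

Derivation:
r2=10 pc1: +2 =2
r3=11 pc2: +4 =6
r4=100 pc1: +2 =8
r5=101 pc2: +4 =12
r6=110 pc2: +4 =16
r7=111 pc3: +8 =24
r8=1000 pc1: +2 =26
r9=1001 pc2: +4 =30
r10=1010 pc2: +4 =34
r11=1011 pc3: +8 =42
r12=1100 pc2: +4 =46
r13=1101 pc3: +8 =54
r14=1110 pc3: +8 =62
r15=1111 pc4: +16 =78
r16=10000 pc1: +2 =80
r17=10001 pc2: +4 =84
r18=10010 pc2: +4 =88
r19=10011 pc3: +8 =96
r20=10100 pc2: +4 =100
r21=10101 pc3: +8 =108
r22=10110 pc3: +8 =116
r23=10111 pc4: +16 =132
r24=11000 pc2: +4 =136
r25=11001 pc3: +8 =144
r26=11010 pc3: +8 =152
r27=11011 pc4: +16 =168
r28=11100 pc3: +8 =176
r29=11101 pc4: +16 =192
r30=11110 pc4: +16 =208
r31=11111 pc5: +32 =240
r32=100000 pc1: +2 =242
r33=100001 pc2: +4 =246
r34=100010 pc2: +4 =250
r35=100011 pc3: +8 =258
r36=100100 pc2: +4 =262
r37=100101 pc3: +8 =270
r38=100110 pc3: +8 =278
r39=100111 pc4: +16 =294
r40=101000 pc2: +4 =298
r41=101001 pc3: +8 =306
r42=101010 pc3: +8 =314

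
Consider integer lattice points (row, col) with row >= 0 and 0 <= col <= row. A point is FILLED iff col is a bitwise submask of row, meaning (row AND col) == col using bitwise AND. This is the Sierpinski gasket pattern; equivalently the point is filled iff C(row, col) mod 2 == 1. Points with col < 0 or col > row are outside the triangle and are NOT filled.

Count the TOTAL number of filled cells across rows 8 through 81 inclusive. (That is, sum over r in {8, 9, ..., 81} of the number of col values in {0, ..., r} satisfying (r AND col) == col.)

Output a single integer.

r8=1000 pc1: +2 =2
r9=1001 pc2: +4 =6
r10=1010 pc2: +4 =10
r11=1011 pc3: +8 =18
r12=1100 pc2: +4 =22
r13=1101 pc3: +8 =30
r14=1110 pc3: +8 =38
r15=1111 pc4: +16 =54
r16=10000 pc1: +2 =56
r17=10001 pc2: +4 =60
r18=10010 pc2: +4 =64
r19=10011 pc3: +8 =72
r20=10100 pc2: +4 =76
r21=10101 pc3: +8 =84
r22=10110 pc3: +8 =92
r23=10111 pc4: +16 =108
r24=11000 pc2: +4 =112
r25=11001 pc3: +8 =120
r26=11010 pc3: +8 =128
r27=11011 pc4: +16 =144
r28=11100 pc3: +8 =152
r29=11101 pc4: +16 =168
r30=11110 pc4: +16 =184
r31=11111 pc5: +32 =216
r32=100000 pc1: +2 =218
r33=100001 pc2: +4 =222
r34=100010 pc2: +4 =226
r35=100011 pc3: +8 =234
r36=100100 pc2: +4 =238
r37=100101 pc3: +8 =246
r38=100110 pc3: +8 =254
r39=100111 pc4: +16 =270
r40=101000 pc2: +4 =274
r41=101001 pc3: +8 =282
r42=101010 pc3: +8 =290
r43=101011 pc4: +16 =306
r44=101100 pc3: +8 =314
r45=101101 pc4: +16 =330
r46=101110 pc4: +16 =346
r47=101111 pc5: +32 =378
r48=110000 pc2: +4 =382
r49=110001 pc3: +8 =390
r50=110010 pc3: +8 =398
r51=110011 pc4: +16 =414
r52=110100 pc3: +8 =422
r53=110101 pc4: +16 =438
r54=110110 pc4: +16 =454
r55=110111 pc5: +32 =486
r56=111000 pc3: +8 =494
r57=111001 pc4: +16 =510
r58=111010 pc4: +16 =526
r59=111011 pc5: +32 =558
r60=111100 pc4: +16 =574
r61=111101 pc5: +32 =606
r62=111110 pc5: +32 =638
r63=111111 pc6: +64 =702
r64=1000000 pc1: +2 =704
r65=1000001 pc2: +4 =708
r66=1000010 pc2: +4 =712
r67=1000011 pc3: +8 =720
r68=1000100 pc2: +4 =724
r69=1000101 pc3: +8 =732
r70=1000110 pc3: +8 =740
r71=1000111 pc4: +16 =756
r72=1001000 pc2: +4 =760
r73=1001001 pc3: +8 =768
r74=1001010 pc3: +8 =776
r75=1001011 pc4: +16 =792
r76=1001100 pc3: +8 =800
r77=1001101 pc4: +16 =816
r78=1001110 pc4: +16 =832
r79=1001111 pc5: +32 =864
r80=1010000 pc2: +4 =868
r81=1010001 pc3: +8 =876

Answer: 876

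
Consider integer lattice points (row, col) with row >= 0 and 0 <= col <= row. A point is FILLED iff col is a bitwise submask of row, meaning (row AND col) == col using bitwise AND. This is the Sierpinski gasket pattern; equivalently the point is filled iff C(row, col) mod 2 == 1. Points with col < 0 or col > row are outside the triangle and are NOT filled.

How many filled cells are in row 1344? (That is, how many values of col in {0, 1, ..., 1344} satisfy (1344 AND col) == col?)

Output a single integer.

1344 in binary = 10101000000
popcount(1344) = number of 1-bits in 10101000000 = 3
A col c satisfies (1344 AND c) == c iff every set bit of c is also set in 1344; each of the 3 set bits of 1344 can independently be on or off in c.
count = 2^3 = 8

Answer: 8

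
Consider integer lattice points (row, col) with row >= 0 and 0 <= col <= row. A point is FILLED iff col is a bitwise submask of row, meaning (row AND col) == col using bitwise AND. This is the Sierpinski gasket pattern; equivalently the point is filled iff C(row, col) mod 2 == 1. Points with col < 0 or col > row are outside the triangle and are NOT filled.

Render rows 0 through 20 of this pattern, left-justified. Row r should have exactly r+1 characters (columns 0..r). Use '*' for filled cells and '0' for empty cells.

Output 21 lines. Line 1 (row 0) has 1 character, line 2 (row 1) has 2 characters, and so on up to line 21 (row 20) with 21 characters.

Answer: *
**
*0*
****
*000*
**00**
*0*0*0*
********
*0000000*
**000000**
*0*00000*0*
****0000****
*000*000*000*
**00**00**00**
*0*0*0*0*0*0*0*
****************
*000000000000000*
**00000000000000**
*0*0000000000000*0*
****000000000000****
*000*00000000000*000*

Derivation:
r0=0: *
r1=1: **
r2=10: *0*
r3=11: ****
r4=100: *000*
r5=101: **00**
r6=110: *0*0*0*
r7=111: ********
r8=1000: *0000000*
r9=1001: **000000**
r10=1010: *0*00000*0*
r11=1011: ****0000****
r12=1100: *000*000*000*
r13=1101: **00**00**00**
r14=1110: *0*0*0*0*0*0*0*
r15=1111: ****************
r16=10000: *000000000000000*
r17=10001: **00000000000000**
r18=10010: *0*0000000000000*0*
r19=10011: ****000000000000****
r20=10100: *000*00000000000*000*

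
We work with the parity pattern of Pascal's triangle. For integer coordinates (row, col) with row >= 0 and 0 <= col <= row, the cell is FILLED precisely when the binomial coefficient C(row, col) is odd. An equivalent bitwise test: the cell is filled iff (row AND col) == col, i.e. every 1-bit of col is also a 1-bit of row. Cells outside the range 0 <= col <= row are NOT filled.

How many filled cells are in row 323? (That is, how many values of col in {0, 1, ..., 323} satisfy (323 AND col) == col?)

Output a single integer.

323 in binary = 101000011
popcount(323) = number of 1-bits in 101000011 = 4
A col c satisfies (323 AND c) == c iff every set bit of c is also set in 323; each of the 4 set bits of 323 can independently be on or off in c.
count = 2^4 = 16

Answer: 16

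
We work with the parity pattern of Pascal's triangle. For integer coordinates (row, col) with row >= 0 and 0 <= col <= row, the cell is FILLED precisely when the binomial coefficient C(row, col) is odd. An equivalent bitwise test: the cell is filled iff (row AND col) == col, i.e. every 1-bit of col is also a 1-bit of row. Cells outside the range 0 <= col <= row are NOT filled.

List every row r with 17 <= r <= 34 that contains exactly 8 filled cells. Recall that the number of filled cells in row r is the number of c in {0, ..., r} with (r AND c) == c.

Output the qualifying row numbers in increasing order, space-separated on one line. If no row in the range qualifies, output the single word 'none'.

Row r has 2^popcount(r) filled cells, so we need popcount(r) = log2(8) = 3.
Scan r = 17..34 and keep those with exactly 3 one-bits:
r=17=10001 popcount=2 -> skip
r=18=10010 popcount=2 -> skip
r=19=10011 popcount=3 -> KEEP
r=20=10100 popcount=2 -> skip
r=21=10101 popcount=3 -> KEEP
r=22=10110 popcount=3 -> KEEP
r=23=10111 popcount=4 -> skip
r=24=11000 popcount=2 -> skip
r=25=11001 popcount=3 -> KEEP
r=26=11010 popcount=3 -> KEEP
r=27=11011 popcount=4 -> skip
r=28=11100 popcount=3 -> KEEP
r=29=11101 popcount=4 -> skip
r=30=11110 popcount=4 -> skip
r=31=11111 popcount=5 -> skip
r=32=100000 popcount=1 -> skip
r=33=100001 popcount=2 -> skip
r=34=100010 popcount=2 -> skip
Kept rows: 19 21 22 25 26 28

Answer: 19 21 22 25 26 28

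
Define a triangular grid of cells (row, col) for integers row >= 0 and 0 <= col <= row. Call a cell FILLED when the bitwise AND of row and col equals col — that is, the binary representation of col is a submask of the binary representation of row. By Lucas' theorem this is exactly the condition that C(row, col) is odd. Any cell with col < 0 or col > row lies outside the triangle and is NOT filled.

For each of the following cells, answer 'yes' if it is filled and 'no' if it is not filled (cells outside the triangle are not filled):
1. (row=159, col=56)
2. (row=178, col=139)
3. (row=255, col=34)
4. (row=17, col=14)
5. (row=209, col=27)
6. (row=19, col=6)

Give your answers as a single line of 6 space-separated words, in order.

(159,56): row=0b10011111, col=0b111000, row AND col = 0b11000 = 24; 24 != 56 -> empty
(178,139): row=0b10110010, col=0b10001011, row AND col = 0b10000010 = 130; 130 != 139 -> empty
(255,34): row=0b11111111, col=0b100010, row AND col = 0b100010 = 34; 34 == 34 -> filled
(17,14): row=0b10001, col=0b1110, row AND col = 0b0 = 0; 0 != 14 -> empty
(209,27): row=0b11010001, col=0b11011, row AND col = 0b10001 = 17; 17 != 27 -> empty
(19,6): row=0b10011, col=0b110, row AND col = 0b10 = 2; 2 != 6 -> empty

Answer: no no yes no no no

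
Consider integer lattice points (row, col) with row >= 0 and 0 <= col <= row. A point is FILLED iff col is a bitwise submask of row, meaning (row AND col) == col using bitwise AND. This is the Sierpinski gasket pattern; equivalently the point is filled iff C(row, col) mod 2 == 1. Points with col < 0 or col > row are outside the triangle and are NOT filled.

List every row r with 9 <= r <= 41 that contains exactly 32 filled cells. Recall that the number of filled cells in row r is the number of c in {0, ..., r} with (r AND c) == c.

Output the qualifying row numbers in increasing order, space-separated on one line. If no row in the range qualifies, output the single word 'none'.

Row r has 2^popcount(r) filled cells, so we need popcount(r) = log2(32) = 5.
Scan r = 9..41 and keep those with exactly 5 one-bits:
r=9=1001 popcount=2 -> skip
r=10=1010 popcount=2 -> skip
r=11=1011 popcount=3 -> skip
r=12=1100 popcount=2 -> skip
r=13=1101 popcount=3 -> skip
r=14=1110 popcount=3 -> skip
r=15=1111 popcount=4 -> skip
r=16=10000 popcount=1 -> skip
r=17=10001 popcount=2 -> skip
r=18=10010 popcount=2 -> skip
r=19=10011 popcount=3 -> skip
r=20=10100 popcount=2 -> skip
r=21=10101 popcount=3 -> skip
r=22=10110 popcount=3 -> skip
r=23=10111 popcount=4 -> skip
r=24=11000 popcount=2 -> skip
r=25=11001 popcount=3 -> skip
r=26=11010 popcount=3 -> skip
r=27=11011 popcount=4 -> skip
r=28=11100 popcount=3 -> skip
r=29=11101 popcount=4 -> skip
r=30=11110 popcount=4 -> skip
r=31=11111 popcount=5 -> KEEP
r=32=100000 popcount=1 -> skip
r=33=100001 popcount=2 -> skip
r=34=100010 popcount=2 -> skip
r=35=100011 popcount=3 -> skip
r=36=100100 popcount=2 -> skip
r=37=100101 popcount=3 -> skip
r=38=100110 popcount=3 -> skip
r=39=100111 popcount=4 -> skip
r=40=101000 popcount=2 -> skip
r=41=101001 popcount=3 -> skip
Kept rows: 31

Answer: 31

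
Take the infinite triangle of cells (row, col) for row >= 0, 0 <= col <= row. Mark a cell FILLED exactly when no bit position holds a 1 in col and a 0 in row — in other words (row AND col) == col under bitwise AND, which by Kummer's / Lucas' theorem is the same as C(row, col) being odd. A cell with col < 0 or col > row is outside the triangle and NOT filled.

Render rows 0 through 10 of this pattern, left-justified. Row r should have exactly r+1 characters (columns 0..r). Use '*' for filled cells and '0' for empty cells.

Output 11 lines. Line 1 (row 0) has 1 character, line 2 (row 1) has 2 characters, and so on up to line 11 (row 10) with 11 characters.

Answer: *
**
*0*
****
*000*
**00**
*0*0*0*
********
*0000000*
**000000**
*0*00000*0*

Derivation:
r0=0: *
r1=1: **
r2=10: *0*
r3=11: ****
r4=100: *000*
r5=101: **00**
r6=110: *0*0*0*
r7=111: ********
r8=1000: *0000000*
r9=1001: **000000**
r10=1010: *0*00000*0*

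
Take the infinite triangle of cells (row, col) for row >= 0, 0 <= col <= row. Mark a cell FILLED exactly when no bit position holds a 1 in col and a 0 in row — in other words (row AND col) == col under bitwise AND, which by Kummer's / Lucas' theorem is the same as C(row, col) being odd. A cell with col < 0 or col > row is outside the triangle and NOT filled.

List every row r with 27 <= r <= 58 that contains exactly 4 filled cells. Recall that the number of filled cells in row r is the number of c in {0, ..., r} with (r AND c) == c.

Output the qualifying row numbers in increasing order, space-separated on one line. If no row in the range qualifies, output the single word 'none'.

Row r has 2^popcount(r) filled cells, so we need popcount(r) = log2(4) = 2.
Scan r = 27..58 and keep those with exactly 2 one-bits:
r=27=11011 popcount=4 -> skip
r=28=11100 popcount=3 -> skip
r=29=11101 popcount=4 -> skip
r=30=11110 popcount=4 -> skip
r=31=11111 popcount=5 -> skip
r=32=100000 popcount=1 -> skip
r=33=100001 popcount=2 -> KEEP
r=34=100010 popcount=2 -> KEEP
r=35=100011 popcount=3 -> skip
r=36=100100 popcount=2 -> KEEP
r=37=100101 popcount=3 -> skip
r=38=100110 popcount=3 -> skip
r=39=100111 popcount=4 -> skip
r=40=101000 popcount=2 -> KEEP
r=41=101001 popcount=3 -> skip
r=42=101010 popcount=3 -> skip
r=43=101011 popcount=4 -> skip
r=44=101100 popcount=3 -> skip
r=45=101101 popcount=4 -> skip
r=46=101110 popcount=4 -> skip
r=47=101111 popcount=5 -> skip
r=48=110000 popcount=2 -> KEEP
r=49=110001 popcount=3 -> skip
r=50=110010 popcount=3 -> skip
r=51=110011 popcount=4 -> skip
r=52=110100 popcount=3 -> skip
r=53=110101 popcount=4 -> skip
r=54=110110 popcount=4 -> skip
r=55=110111 popcount=5 -> skip
r=56=111000 popcount=3 -> skip
r=57=111001 popcount=4 -> skip
r=58=111010 popcount=4 -> skip
Kept rows: 33 34 36 40 48

Answer: 33 34 36 40 48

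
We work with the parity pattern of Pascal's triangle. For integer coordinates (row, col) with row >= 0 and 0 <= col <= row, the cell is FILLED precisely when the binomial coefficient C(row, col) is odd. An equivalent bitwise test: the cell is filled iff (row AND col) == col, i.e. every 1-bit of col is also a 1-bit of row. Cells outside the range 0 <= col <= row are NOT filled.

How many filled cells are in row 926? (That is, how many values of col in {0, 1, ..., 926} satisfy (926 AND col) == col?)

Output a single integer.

926 in binary = 1110011110
popcount(926) = number of 1-bits in 1110011110 = 7
A col c satisfies (926 AND c) == c iff every set bit of c is also set in 926; each of the 7 set bits of 926 can independently be on or off in c.
count = 2^7 = 128

Answer: 128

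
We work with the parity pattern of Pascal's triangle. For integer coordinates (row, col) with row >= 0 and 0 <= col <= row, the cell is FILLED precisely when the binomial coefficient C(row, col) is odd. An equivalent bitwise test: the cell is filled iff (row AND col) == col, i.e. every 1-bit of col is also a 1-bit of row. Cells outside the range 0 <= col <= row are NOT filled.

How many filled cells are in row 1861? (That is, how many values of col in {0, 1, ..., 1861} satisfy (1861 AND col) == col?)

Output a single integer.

Answer: 64

Derivation:
1861 in binary = 11101000101
popcount(1861) = number of 1-bits in 11101000101 = 6
A col c satisfies (1861 AND c) == c iff every set bit of c is also set in 1861; each of the 6 set bits of 1861 can independently be on or off in c.
count = 2^6 = 64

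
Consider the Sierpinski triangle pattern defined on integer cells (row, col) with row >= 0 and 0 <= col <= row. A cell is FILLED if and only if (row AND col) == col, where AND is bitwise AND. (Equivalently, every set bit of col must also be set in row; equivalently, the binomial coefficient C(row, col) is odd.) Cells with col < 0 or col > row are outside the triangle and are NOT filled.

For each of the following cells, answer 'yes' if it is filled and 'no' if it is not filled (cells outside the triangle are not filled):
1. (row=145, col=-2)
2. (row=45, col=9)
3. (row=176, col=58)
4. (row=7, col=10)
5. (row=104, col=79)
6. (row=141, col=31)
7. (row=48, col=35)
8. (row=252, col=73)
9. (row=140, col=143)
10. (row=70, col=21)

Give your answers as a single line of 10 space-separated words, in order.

Answer: no yes no no no no no no no no

Derivation:
(145,-2): col outside [0, 145] -> not filled
(45,9): row=0b101101, col=0b1001, row AND col = 0b1001 = 9; 9 == 9 -> filled
(176,58): row=0b10110000, col=0b111010, row AND col = 0b110000 = 48; 48 != 58 -> empty
(7,10): col outside [0, 7] -> not filled
(104,79): row=0b1101000, col=0b1001111, row AND col = 0b1001000 = 72; 72 != 79 -> empty
(141,31): row=0b10001101, col=0b11111, row AND col = 0b1101 = 13; 13 != 31 -> empty
(48,35): row=0b110000, col=0b100011, row AND col = 0b100000 = 32; 32 != 35 -> empty
(252,73): row=0b11111100, col=0b1001001, row AND col = 0b1001000 = 72; 72 != 73 -> empty
(140,143): col outside [0, 140] -> not filled
(70,21): row=0b1000110, col=0b10101, row AND col = 0b100 = 4; 4 != 21 -> empty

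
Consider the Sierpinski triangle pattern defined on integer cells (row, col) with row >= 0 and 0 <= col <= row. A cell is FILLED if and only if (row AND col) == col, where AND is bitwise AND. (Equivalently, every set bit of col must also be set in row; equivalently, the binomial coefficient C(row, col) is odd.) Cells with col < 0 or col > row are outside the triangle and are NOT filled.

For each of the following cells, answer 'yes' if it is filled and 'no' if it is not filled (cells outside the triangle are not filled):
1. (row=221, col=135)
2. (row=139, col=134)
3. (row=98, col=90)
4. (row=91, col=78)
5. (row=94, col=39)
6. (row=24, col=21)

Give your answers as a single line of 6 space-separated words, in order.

Answer: no no no no no no

Derivation:
(221,135): row=0b11011101, col=0b10000111, row AND col = 0b10000101 = 133; 133 != 135 -> empty
(139,134): row=0b10001011, col=0b10000110, row AND col = 0b10000010 = 130; 130 != 134 -> empty
(98,90): row=0b1100010, col=0b1011010, row AND col = 0b1000010 = 66; 66 != 90 -> empty
(91,78): row=0b1011011, col=0b1001110, row AND col = 0b1001010 = 74; 74 != 78 -> empty
(94,39): row=0b1011110, col=0b100111, row AND col = 0b110 = 6; 6 != 39 -> empty
(24,21): row=0b11000, col=0b10101, row AND col = 0b10000 = 16; 16 != 21 -> empty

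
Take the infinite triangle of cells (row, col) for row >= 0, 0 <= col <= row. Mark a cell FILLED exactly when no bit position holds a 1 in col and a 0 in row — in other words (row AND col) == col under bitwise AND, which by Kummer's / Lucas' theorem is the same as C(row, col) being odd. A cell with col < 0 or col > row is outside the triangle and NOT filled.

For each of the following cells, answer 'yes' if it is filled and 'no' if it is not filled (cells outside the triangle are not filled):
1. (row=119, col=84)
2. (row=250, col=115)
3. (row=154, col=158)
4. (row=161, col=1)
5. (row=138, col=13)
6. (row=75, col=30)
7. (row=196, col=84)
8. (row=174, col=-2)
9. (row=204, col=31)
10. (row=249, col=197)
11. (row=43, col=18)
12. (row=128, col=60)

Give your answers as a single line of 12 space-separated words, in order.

Answer: yes no no yes no no no no no no no no

Derivation:
(119,84): row=0b1110111, col=0b1010100, row AND col = 0b1010100 = 84; 84 == 84 -> filled
(250,115): row=0b11111010, col=0b1110011, row AND col = 0b1110010 = 114; 114 != 115 -> empty
(154,158): col outside [0, 154] -> not filled
(161,1): row=0b10100001, col=0b1, row AND col = 0b1 = 1; 1 == 1 -> filled
(138,13): row=0b10001010, col=0b1101, row AND col = 0b1000 = 8; 8 != 13 -> empty
(75,30): row=0b1001011, col=0b11110, row AND col = 0b1010 = 10; 10 != 30 -> empty
(196,84): row=0b11000100, col=0b1010100, row AND col = 0b1000100 = 68; 68 != 84 -> empty
(174,-2): col outside [0, 174] -> not filled
(204,31): row=0b11001100, col=0b11111, row AND col = 0b1100 = 12; 12 != 31 -> empty
(249,197): row=0b11111001, col=0b11000101, row AND col = 0b11000001 = 193; 193 != 197 -> empty
(43,18): row=0b101011, col=0b10010, row AND col = 0b10 = 2; 2 != 18 -> empty
(128,60): row=0b10000000, col=0b111100, row AND col = 0b0 = 0; 0 != 60 -> empty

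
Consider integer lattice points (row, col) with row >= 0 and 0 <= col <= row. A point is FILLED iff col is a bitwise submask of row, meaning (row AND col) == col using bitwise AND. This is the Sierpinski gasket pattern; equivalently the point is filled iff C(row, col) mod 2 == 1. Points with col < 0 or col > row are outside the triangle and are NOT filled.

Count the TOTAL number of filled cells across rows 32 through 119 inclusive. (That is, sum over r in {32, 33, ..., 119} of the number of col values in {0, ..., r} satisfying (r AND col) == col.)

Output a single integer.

r32=100000 pc1: +2 =2
r33=100001 pc2: +4 =6
r34=100010 pc2: +4 =10
r35=100011 pc3: +8 =18
r36=100100 pc2: +4 =22
r37=100101 pc3: +8 =30
r38=100110 pc3: +8 =38
r39=100111 pc4: +16 =54
r40=101000 pc2: +4 =58
r41=101001 pc3: +8 =66
r42=101010 pc3: +8 =74
r43=101011 pc4: +16 =90
r44=101100 pc3: +8 =98
r45=101101 pc4: +16 =114
r46=101110 pc4: +16 =130
r47=101111 pc5: +32 =162
r48=110000 pc2: +4 =166
r49=110001 pc3: +8 =174
r50=110010 pc3: +8 =182
r51=110011 pc4: +16 =198
r52=110100 pc3: +8 =206
r53=110101 pc4: +16 =222
r54=110110 pc4: +16 =238
r55=110111 pc5: +32 =270
r56=111000 pc3: +8 =278
r57=111001 pc4: +16 =294
r58=111010 pc4: +16 =310
r59=111011 pc5: +32 =342
r60=111100 pc4: +16 =358
r61=111101 pc5: +32 =390
r62=111110 pc5: +32 =422
r63=111111 pc6: +64 =486
r64=1000000 pc1: +2 =488
r65=1000001 pc2: +4 =492
r66=1000010 pc2: +4 =496
r67=1000011 pc3: +8 =504
r68=1000100 pc2: +4 =508
r69=1000101 pc3: +8 =516
r70=1000110 pc3: +8 =524
r71=1000111 pc4: +16 =540
r72=1001000 pc2: +4 =544
r73=1001001 pc3: +8 =552
r74=1001010 pc3: +8 =560
r75=1001011 pc4: +16 =576
r76=1001100 pc3: +8 =584
r77=1001101 pc4: +16 =600
r78=1001110 pc4: +16 =616
r79=1001111 pc5: +32 =648
r80=1010000 pc2: +4 =652
r81=1010001 pc3: +8 =660
r82=1010010 pc3: +8 =668
r83=1010011 pc4: +16 =684
r84=1010100 pc3: +8 =692
r85=1010101 pc4: +16 =708
r86=1010110 pc4: +16 =724
r87=1010111 pc5: +32 =756
r88=1011000 pc3: +8 =764
r89=1011001 pc4: +16 =780
r90=1011010 pc4: +16 =796
r91=1011011 pc5: +32 =828
r92=1011100 pc4: +16 =844
r93=1011101 pc5: +32 =876
r94=1011110 pc5: +32 =908
r95=1011111 pc6: +64 =972
r96=1100000 pc2: +4 =976
r97=1100001 pc3: +8 =984
r98=1100010 pc3: +8 =992
r99=1100011 pc4: +16 =1008
r100=1100100 pc3: +8 =1016
r101=1100101 pc4: +16 =1032
r102=1100110 pc4: +16 =1048
r103=1100111 pc5: +32 =1080
r104=1101000 pc3: +8 =1088
r105=1101001 pc4: +16 =1104
r106=1101010 pc4: +16 =1120
r107=1101011 pc5: +32 =1152
r108=1101100 pc4: +16 =1168
r109=1101101 pc5: +32 =1200
r110=1101110 pc5: +32 =1232
r111=1101111 pc6: +64 =1296
r112=1110000 pc3: +8 =1304
r113=1110001 pc4: +16 =1320
r114=1110010 pc4: +16 =1336
r115=1110011 pc5: +32 =1368
r116=1110100 pc4: +16 =1384
r117=1110101 pc5: +32 =1416
r118=1110110 pc5: +32 =1448
r119=1110111 pc6: +64 =1512

Answer: 1512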